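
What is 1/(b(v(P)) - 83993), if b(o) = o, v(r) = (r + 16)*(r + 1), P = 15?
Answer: -1/83497 ≈ -1.1976e-5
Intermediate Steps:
v(r) = (1 + r)*(16 + r) (v(r) = (16 + r)*(1 + r) = (1 + r)*(16 + r))
1/(b(v(P)) - 83993) = 1/((16 + 15² + 17*15) - 83993) = 1/((16 + 225 + 255) - 83993) = 1/(496 - 83993) = 1/(-83497) = -1/83497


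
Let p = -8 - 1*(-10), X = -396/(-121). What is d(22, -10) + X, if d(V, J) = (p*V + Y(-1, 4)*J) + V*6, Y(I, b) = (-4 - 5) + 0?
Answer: 2962/11 ≈ 269.27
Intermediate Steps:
X = 36/11 (X = -396*(-1/121) = 36/11 ≈ 3.2727)
Y(I, b) = -9 (Y(I, b) = -9 + 0 = -9)
p = 2 (p = -8 + 10 = 2)
d(V, J) = -9*J + 8*V (d(V, J) = (2*V - 9*J) + V*6 = (-9*J + 2*V) + 6*V = -9*J + 8*V)
d(22, -10) + X = (-9*(-10) + 8*22) + 36/11 = (90 + 176) + 36/11 = 266 + 36/11 = 2962/11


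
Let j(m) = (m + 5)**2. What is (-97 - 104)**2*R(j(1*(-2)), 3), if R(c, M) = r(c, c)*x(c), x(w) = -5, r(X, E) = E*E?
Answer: -16362405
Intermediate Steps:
r(X, E) = E**2
j(m) = (5 + m)**2
R(c, M) = -5*c**2 (R(c, M) = c**2*(-5) = -5*c**2)
(-97 - 104)**2*R(j(1*(-2)), 3) = (-97 - 104)**2*(-5*(5 + 1*(-2))**4) = (-201)**2*(-5*(5 - 2)**4) = 40401*(-5*(3**2)**2) = 40401*(-5*9**2) = 40401*(-5*81) = 40401*(-405) = -16362405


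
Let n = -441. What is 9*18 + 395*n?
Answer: -174033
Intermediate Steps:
9*18 + 395*n = 9*18 + 395*(-441) = 162 - 174195 = -174033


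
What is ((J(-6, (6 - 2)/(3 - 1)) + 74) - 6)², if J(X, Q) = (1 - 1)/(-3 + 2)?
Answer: 4624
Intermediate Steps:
J(X, Q) = 0 (J(X, Q) = 0/(-1) = 0*(-1) = 0)
((J(-6, (6 - 2)/(3 - 1)) + 74) - 6)² = ((0 + 74) - 6)² = (74 - 6)² = 68² = 4624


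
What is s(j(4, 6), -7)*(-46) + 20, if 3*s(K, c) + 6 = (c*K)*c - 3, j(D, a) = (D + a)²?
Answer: -224926/3 ≈ -74975.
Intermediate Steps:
s(K, c) = -3 + K*c²/3 (s(K, c) = -2 + ((c*K)*c - 3)/3 = -2 + ((K*c)*c - 3)/3 = -2 + (K*c² - 3)/3 = -2 + (-3 + K*c²)/3 = -2 + (-1 + K*c²/3) = -3 + K*c²/3)
s(j(4, 6), -7)*(-46) + 20 = (-3 + (⅓)*(4 + 6)²*(-7)²)*(-46) + 20 = (-3 + (⅓)*10²*49)*(-46) + 20 = (-3 + (⅓)*100*49)*(-46) + 20 = (-3 + 4900/3)*(-46) + 20 = (4891/3)*(-46) + 20 = -224986/3 + 20 = -224926/3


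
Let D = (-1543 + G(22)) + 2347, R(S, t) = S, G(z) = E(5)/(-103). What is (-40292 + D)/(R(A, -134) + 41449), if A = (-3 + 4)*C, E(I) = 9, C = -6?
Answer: -4067273/4268629 ≈ -0.95283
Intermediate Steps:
A = -6 (A = (-3 + 4)*(-6) = 1*(-6) = -6)
G(z) = -9/103 (G(z) = 9/(-103) = 9*(-1/103) = -9/103)
D = 82803/103 (D = (-1543 - 9/103) + 2347 = -158938/103 + 2347 = 82803/103 ≈ 803.91)
(-40292 + D)/(R(A, -134) + 41449) = (-40292 + 82803/103)/(-6 + 41449) = -4067273/103/41443 = -4067273/103*1/41443 = -4067273/4268629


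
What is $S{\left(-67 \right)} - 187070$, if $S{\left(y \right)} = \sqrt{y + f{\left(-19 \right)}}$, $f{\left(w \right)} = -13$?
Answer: $-187070 + 4 i \sqrt{5} \approx -1.8707 \cdot 10^{5} + 8.9443 i$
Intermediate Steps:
$S{\left(y \right)} = \sqrt{-13 + y}$ ($S{\left(y \right)} = \sqrt{y - 13} = \sqrt{-13 + y}$)
$S{\left(-67 \right)} - 187070 = \sqrt{-13 - 67} - 187070 = \sqrt{-80} - 187070 = 4 i \sqrt{5} - 187070 = -187070 + 4 i \sqrt{5}$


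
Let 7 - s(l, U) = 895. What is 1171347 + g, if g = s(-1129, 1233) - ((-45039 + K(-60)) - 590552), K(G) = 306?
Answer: 1805744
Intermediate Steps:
s(l, U) = -888 (s(l, U) = 7 - 1*895 = 7 - 895 = -888)
g = 634397 (g = -888 - ((-45039 + 306) - 590552) = -888 - (-44733 - 590552) = -888 - 1*(-635285) = -888 + 635285 = 634397)
1171347 + g = 1171347 + 634397 = 1805744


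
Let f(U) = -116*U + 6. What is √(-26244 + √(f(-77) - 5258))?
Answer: 2*√(-6561 + √230) ≈ 161.81*I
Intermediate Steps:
f(U) = 6 - 116*U
√(-26244 + √(f(-77) - 5258)) = √(-26244 + √((6 - 116*(-77)) - 5258)) = √(-26244 + √((6 + 8932) - 5258)) = √(-26244 + √(8938 - 5258)) = √(-26244 + √3680) = √(-26244 + 4*√230)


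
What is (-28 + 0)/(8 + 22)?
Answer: -14/15 ≈ -0.93333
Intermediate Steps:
(-28 + 0)/(8 + 22) = -28/30 = -28*1/30 = -14/15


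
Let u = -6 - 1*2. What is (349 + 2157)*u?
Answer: -20048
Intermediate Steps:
u = -8 (u = -6 - 2 = -8)
(349 + 2157)*u = (349 + 2157)*(-8) = 2506*(-8) = -20048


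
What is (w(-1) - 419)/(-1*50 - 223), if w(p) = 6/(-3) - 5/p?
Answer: 32/21 ≈ 1.5238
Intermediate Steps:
w(p) = -2 - 5/p (w(p) = 6*(-⅓) - 5/p = -2 - 5/p)
(w(-1) - 419)/(-1*50 - 223) = ((-2 - 5/(-1)) - 419)/(-1*50 - 223) = ((-2 - 5*(-1)) - 419)/(-50 - 223) = ((-2 + 5) - 419)/(-273) = (3 - 419)*(-1/273) = -416*(-1/273) = 32/21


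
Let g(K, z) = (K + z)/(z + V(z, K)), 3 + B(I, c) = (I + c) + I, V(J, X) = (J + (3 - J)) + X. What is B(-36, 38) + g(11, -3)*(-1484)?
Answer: -12279/11 ≈ -1116.3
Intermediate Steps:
V(J, X) = 3 + X
B(I, c) = -3 + c + 2*I (B(I, c) = -3 + ((I + c) + I) = -3 + (c + 2*I) = -3 + c + 2*I)
g(K, z) = (K + z)/(3 + K + z) (g(K, z) = (K + z)/(z + (3 + K)) = (K + z)/(3 + K + z))
B(-36, 38) + g(11, -3)*(-1484) = (-3 + 38 + 2*(-36)) + ((11 - 3)/(3 + 11 - 3))*(-1484) = (-3 + 38 - 72) + (8/11)*(-1484) = -37 + ((1/11)*8)*(-1484) = -37 + (8/11)*(-1484) = -37 - 11872/11 = -12279/11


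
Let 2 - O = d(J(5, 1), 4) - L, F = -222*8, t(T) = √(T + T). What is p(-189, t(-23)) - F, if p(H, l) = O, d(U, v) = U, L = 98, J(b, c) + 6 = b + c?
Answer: 1876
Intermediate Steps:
J(b, c) = -6 + b + c (J(b, c) = -6 + (b + c) = -6 + b + c)
t(T) = √2*√T (t(T) = √(2*T) = √2*√T)
F = -1776
O = 100 (O = 2 - ((-6 + 5 + 1) - 1*98) = 2 - (0 - 98) = 2 - 1*(-98) = 2 + 98 = 100)
p(H, l) = 100
p(-189, t(-23)) - F = 100 - 1*(-1776) = 100 + 1776 = 1876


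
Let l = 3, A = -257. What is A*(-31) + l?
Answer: 7970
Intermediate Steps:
A*(-31) + l = -257*(-31) + 3 = 7967 + 3 = 7970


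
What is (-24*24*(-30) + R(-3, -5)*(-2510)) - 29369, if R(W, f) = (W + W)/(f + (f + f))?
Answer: -13093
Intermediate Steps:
R(W, f) = 2*W/(3*f) (R(W, f) = (2*W)/(f + 2*f) = (2*W)/((3*f)) = (2*W)*(1/(3*f)) = 2*W/(3*f))
(-24*24*(-30) + R(-3, -5)*(-2510)) - 29369 = (-24*24*(-30) + ((⅔)*(-3)/(-5))*(-2510)) - 29369 = (-576*(-30) + ((⅔)*(-3)*(-⅕))*(-2510)) - 29369 = (17280 + (⅖)*(-2510)) - 29369 = (17280 - 1004) - 29369 = 16276 - 29369 = -13093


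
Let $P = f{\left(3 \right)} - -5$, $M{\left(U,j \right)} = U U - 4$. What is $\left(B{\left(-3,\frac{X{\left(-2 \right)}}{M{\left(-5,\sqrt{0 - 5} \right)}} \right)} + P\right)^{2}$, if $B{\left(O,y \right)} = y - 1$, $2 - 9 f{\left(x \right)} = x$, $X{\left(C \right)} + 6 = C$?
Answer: $\frac{48841}{3969} \approx 12.306$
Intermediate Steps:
$M{\left(U,j \right)} = -4 + U^{2}$ ($M{\left(U,j \right)} = U^{2} - 4 = -4 + U^{2}$)
$X{\left(C \right)} = -6 + C$
$f{\left(x \right)} = \frac{2}{9} - \frac{x}{9}$
$B{\left(O,y \right)} = -1 + y$
$P = \frac{44}{9}$ ($P = \left(\frac{2}{9} - \frac{1}{3}\right) - -5 = \left(\frac{2}{9} - \frac{1}{3}\right) + 5 = - \frac{1}{9} + 5 = \frac{44}{9} \approx 4.8889$)
$\left(B{\left(-3,\frac{X{\left(-2 \right)}}{M{\left(-5,\sqrt{0 - 5} \right)}} \right)} + P\right)^{2} = \left(\left(-1 + \frac{-6 - 2}{-4 + \left(-5\right)^{2}}\right) + \frac{44}{9}\right)^{2} = \left(\left(-1 - \frac{8}{-4 + 25}\right) + \frac{44}{9}\right)^{2} = \left(\left(-1 - \frac{8}{21}\right) + \frac{44}{9}\right)^{2} = \left(- \frac{29}{21} + \frac{44}{9}\right)^{2} = \left(\frac{221}{63}\right)^{2} = \frac{48841}{3969}$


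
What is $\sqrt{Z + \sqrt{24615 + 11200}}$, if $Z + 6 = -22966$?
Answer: $\sqrt{-22972 + \sqrt{35815}} \approx 150.94 i$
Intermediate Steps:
$Z = -22972$ ($Z = -6 - 22966 = -22972$)
$\sqrt{Z + \sqrt{24615 + 11200}} = \sqrt{-22972 + \sqrt{24615 + 11200}} = \sqrt{-22972 + \sqrt{35815}}$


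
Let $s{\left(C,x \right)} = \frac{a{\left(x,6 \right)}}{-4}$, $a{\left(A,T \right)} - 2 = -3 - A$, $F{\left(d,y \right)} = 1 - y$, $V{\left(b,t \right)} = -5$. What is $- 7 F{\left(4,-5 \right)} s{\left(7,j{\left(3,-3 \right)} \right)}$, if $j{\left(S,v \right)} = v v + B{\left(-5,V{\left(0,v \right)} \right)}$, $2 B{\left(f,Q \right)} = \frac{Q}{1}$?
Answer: $- \frac{315}{4} \approx -78.75$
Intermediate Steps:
$B{\left(f,Q \right)} = \frac{Q}{2}$ ($B{\left(f,Q \right)} = \frac{Q 1^{-1}}{2} = \frac{Q 1}{2} = \frac{Q}{2}$)
$a{\left(A,T \right)} = -1 - A$ ($a{\left(A,T \right)} = 2 - \left(3 + A\right) = -1 - A$)
$j{\left(S,v \right)} = - \frac{5}{2} + v^{2}$ ($j{\left(S,v \right)} = v v + \frac{1}{2} \left(-5\right) = v^{2} - \frac{5}{2} = - \frac{5}{2} + v^{2}$)
$s{\left(C,x \right)} = \frac{1}{4} + \frac{x}{4}$ ($s{\left(C,x \right)} = \frac{-1 - x}{-4} = \left(-1 - x\right) \left(- \frac{1}{4}\right) = \frac{1}{4} + \frac{x}{4}$)
$- 7 F{\left(4,-5 \right)} s{\left(7,j{\left(3,-3 \right)} \right)} = - 7 \left(1 - -5\right) \left(\frac{1}{4} + \frac{- \frac{5}{2} + \left(-3\right)^{2}}{4}\right) = - 7 \left(1 + 5\right) \left(\frac{1}{4} + \frac{- \frac{5}{2} + 9}{4}\right) = \left(-7\right) 6 \left(\frac{1}{4} + \frac{1}{4} \cdot \frac{13}{2}\right) = - 42 \left(\frac{1}{4} + \frac{13}{8}\right) = \left(-42\right) \frac{15}{8} = - \frac{315}{4}$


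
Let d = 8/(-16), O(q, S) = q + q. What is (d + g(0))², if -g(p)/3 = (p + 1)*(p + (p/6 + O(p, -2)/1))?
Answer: ¼ ≈ 0.25000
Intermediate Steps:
O(q, S) = 2*q
d = -½ (d = 8*(-1/16) = -½ ≈ -0.50000)
g(p) = -19*p*(1 + p)/2 (g(p) = -3*(p + 1)*(p + (p/6 + (2*p)/1)) = -3*(1 + p)*(p + (p*(⅙) + (2*p)*1)) = -3*(1 + p)*(p + (p/6 + 2*p)) = -3*(1 + p)*(p + 13*p/6) = -3*(1 + p)*19*p/6 = -19*p*(1 + p)/2)
(d + g(0))² = (-½ + (19/2)*0*(-1 - 1*0))² = (-½ + (19/2)*0*(-1 + 0))² = (-½ + (19/2)*0*(-1))² = (-½ + 0)² = (-½)² = ¼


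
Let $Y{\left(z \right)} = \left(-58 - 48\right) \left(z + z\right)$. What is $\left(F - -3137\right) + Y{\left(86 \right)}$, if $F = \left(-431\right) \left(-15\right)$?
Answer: $-8630$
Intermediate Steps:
$F = 6465$
$Y{\left(z \right)} = - 212 z$ ($Y{\left(z \right)} = - 106 \cdot 2 z = - 212 z$)
$\left(F - -3137\right) + Y{\left(86 \right)} = \left(6465 - -3137\right) - 18232 = \left(6465 + 3137\right) - 18232 = 9602 - 18232 = -8630$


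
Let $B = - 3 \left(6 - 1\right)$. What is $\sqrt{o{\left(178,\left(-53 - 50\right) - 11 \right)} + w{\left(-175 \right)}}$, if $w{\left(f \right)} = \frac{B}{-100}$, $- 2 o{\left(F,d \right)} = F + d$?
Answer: $\frac{7 i \sqrt{65}}{10} \approx 5.6436 i$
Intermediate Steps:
$B = -15$ ($B = \left(-3\right) 5 = -15$)
$o{\left(F,d \right)} = - \frac{F}{2} - \frac{d}{2}$ ($o{\left(F,d \right)} = - \frac{F + d}{2} = - \frac{F}{2} - \frac{d}{2}$)
$w{\left(f \right)} = \frac{3}{20}$ ($w{\left(f \right)} = - \frac{15}{-100} = \left(-15\right) \left(- \frac{1}{100}\right) = \frac{3}{20}$)
$\sqrt{o{\left(178,\left(-53 - 50\right) - 11 \right)} + w{\left(-175 \right)}} = \sqrt{\left(\left(- \frac{1}{2}\right) 178 - \frac{\left(-53 - 50\right) - 11}{2}\right) + \frac{3}{20}} = \sqrt{\left(-89 - \frac{-103 - 11}{2}\right) + \frac{3}{20}} = \sqrt{\left(-89 - -57\right) + \frac{3}{20}} = \sqrt{\left(-89 + 57\right) + \frac{3}{20}} = \sqrt{-32 + \frac{3}{20}} = \sqrt{- \frac{637}{20}} = \frac{7 i \sqrt{65}}{10}$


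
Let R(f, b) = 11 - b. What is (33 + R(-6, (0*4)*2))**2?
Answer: 1936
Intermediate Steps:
(33 + R(-6, (0*4)*2))**2 = (33 + (11 - 0*4*2))**2 = (33 + (11 - 0*2))**2 = (33 + (11 - 1*0))**2 = (33 + (11 + 0))**2 = (33 + 11)**2 = 44**2 = 1936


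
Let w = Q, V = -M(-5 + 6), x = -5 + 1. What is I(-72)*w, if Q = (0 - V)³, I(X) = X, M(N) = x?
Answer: 4608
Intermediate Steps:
x = -4
M(N) = -4
V = 4 (V = -1*(-4) = 4)
Q = -64 (Q = (0 - 1*4)³ = (0 - 4)³ = (-4)³ = -64)
w = -64
I(-72)*w = -72*(-64) = 4608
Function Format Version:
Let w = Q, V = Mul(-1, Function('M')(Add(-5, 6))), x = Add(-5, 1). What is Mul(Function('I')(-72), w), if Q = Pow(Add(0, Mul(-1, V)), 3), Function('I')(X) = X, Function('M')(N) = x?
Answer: 4608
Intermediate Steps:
x = -4
Function('M')(N) = -4
V = 4 (V = Mul(-1, -4) = 4)
Q = -64 (Q = Pow(Add(0, Mul(-1, 4)), 3) = Pow(Add(0, -4), 3) = Pow(-4, 3) = -64)
w = -64
Mul(Function('I')(-72), w) = Mul(-72, -64) = 4608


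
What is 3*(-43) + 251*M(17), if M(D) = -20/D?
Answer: -7213/17 ≈ -424.29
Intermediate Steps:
3*(-43) + 251*M(17) = 3*(-43) + 251*(-20/17) = -129 + 251*(-20*1/17) = -129 + 251*(-20/17) = -129 - 5020/17 = -7213/17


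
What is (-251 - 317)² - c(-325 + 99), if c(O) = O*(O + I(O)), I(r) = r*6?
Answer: -34908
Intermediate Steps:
I(r) = 6*r
c(O) = 7*O² (c(O) = O*(O + 6*O) = O*(7*O) = 7*O²)
(-251 - 317)² - c(-325 + 99) = (-251 - 317)² - 7*(-325 + 99)² = (-568)² - 7*(-226)² = 322624 - 7*51076 = 322624 - 1*357532 = 322624 - 357532 = -34908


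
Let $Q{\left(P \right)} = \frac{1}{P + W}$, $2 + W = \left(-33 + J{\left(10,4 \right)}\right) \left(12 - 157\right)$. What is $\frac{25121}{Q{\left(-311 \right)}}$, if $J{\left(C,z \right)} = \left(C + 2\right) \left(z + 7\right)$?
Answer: $-368474828$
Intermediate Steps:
$J{\left(C,z \right)} = \left(2 + C\right) \left(7 + z\right)$
$W = -14357$ ($W = -2 + \left(-33 + \left(14 + 2 \cdot 4 + 7 \cdot 10 + 10 \cdot 4\right)\right) \left(12 - 157\right) = -2 + \left(-33 + \left(14 + 8 + 70 + 40\right)\right) \left(-145\right) = -2 + \left(-33 + 132\right) \left(-145\right) = -2 + 99 \left(-145\right) = -2 - 14355 = -14357$)
$Q{\left(P \right)} = \frac{1}{-14357 + P}$ ($Q{\left(P \right)} = \frac{1}{P - 14357} = \frac{1}{-14357 + P}$)
$\frac{25121}{Q{\left(-311 \right)}} = \frac{25121}{\frac{1}{-14357 - 311}} = \frac{25121}{\frac{1}{-14668}} = \frac{25121}{- \frac{1}{14668}} = 25121 \left(-14668\right) = -368474828$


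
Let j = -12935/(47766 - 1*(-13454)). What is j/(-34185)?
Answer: 2587/418561140 ≈ 6.1807e-6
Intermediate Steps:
j = -2587/12244 (j = -12935/(47766 + 13454) = -12935/61220 = -12935*1/61220 = -2587/12244 ≈ -0.21129)
j/(-34185) = -2587/12244/(-34185) = -2587/12244*(-1/34185) = 2587/418561140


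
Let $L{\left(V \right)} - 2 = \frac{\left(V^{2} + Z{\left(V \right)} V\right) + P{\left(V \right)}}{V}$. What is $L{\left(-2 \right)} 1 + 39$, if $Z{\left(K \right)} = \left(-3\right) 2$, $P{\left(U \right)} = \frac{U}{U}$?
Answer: $\frac{65}{2} \approx 32.5$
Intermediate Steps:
$P{\left(U \right)} = 1$
$Z{\left(K \right)} = -6$
$L{\left(V \right)} = 2 + \frac{1 + V^{2} - 6 V}{V}$ ($L{\left(V \right)} = 2 + \frac{\left(V^{2} - 6 V\right) + 1}{V} = 2 + \frac{1 + V^{2} - 6 V}{V}$)
$L{\left(-2 \right)} 1 + 39 = \left(-4 - 2 + \frac{1}{-2}\right) 1 + 39 = \left(-4 - 2 - \frac{1}{2}\right) 1 + 39 = \left(- \frac{13}{2}\right) 1 + 39 = - \frac{13}{2} + 39 = \frac{65}{2}$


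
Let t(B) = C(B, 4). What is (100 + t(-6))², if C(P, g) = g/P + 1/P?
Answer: 354025/36 ≈ 9834.0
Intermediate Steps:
C(P, g) = 1/P + g/P (C(P, g) = g/P + 1/P = 1/P + g/P)
t(B) = 5/B (t(B) = (1 + 4)/B = 5/B)
(100 + t(-6))² = (100 + 5/(-6))² = (100 + 5*(-⅙))² = (100 - ⅚)² = (595/6)² = 354025/36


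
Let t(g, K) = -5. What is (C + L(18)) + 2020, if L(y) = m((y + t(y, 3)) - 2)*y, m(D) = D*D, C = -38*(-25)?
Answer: 5148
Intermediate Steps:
C = 950
m(D) = D²
L(y) = y*(-7 + y)² (L(y) = ((y - 5) - 2)²*y = ((-5 + y) - 2)²*y = (-7 + y)²*y = y*(-7 + y)²)
(C + L(18)) + 2020 = (950 + 18*(-7 + 18)²) + 2020 = (950 + 18*11²) + 2020 = (950 + 18*121) + 2020 = (950 + 2178) + 2020 = 3128 + 2020 = 5148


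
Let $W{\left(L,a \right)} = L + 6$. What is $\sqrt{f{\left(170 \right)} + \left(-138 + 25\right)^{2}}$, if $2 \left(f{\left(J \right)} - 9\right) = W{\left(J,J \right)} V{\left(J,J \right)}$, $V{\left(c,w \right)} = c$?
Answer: $3 \sqrt{3082} \approx 166.55$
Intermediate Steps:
$W{\left(L,a \right)} = 6 + L$
$f{\left(J \right)} = 9 + \frac{J \left(6 + J\right)}{2}$ ($f{\left(J \right)} = 9 + \frac{\left(6 + J\right) J}{2} = 9 + \frac{J \left(6 + J\right)}{2}$)
$\sqrt{f{\left(170 \right)} + \left(-138 + 25\right)^{2}} = \sqrt{\left(9 + \frac{1}{2} \cdot 170 \left(6 + 170\right)\right) + \left(-138 + 25\right)^{2}} = \sqrt{\left(9 + \frac{1}{2} \cdot 170 \cdot 176\right) + \left(-113\right)^{2}} = \sqrt{\left(9 + 14960\right) + 12769} = \sqrt{14969 + 12769} = \sqrt{27738} = 3 \sqrt{3082}$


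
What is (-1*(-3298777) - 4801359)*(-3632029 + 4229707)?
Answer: -898060204596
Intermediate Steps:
(-1*(-3298777) - 4801359)*(-3632029 + 4229707) = (3298777 - 4801359)*597678 = -1502582*597678 = -898060204596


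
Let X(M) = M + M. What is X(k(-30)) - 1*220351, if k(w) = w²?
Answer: -218551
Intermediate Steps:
X(M) = 2*M
X(k(-30)) - 1*220351 = 2*(-30)² - 1*220351 = 2*900 - 220351 = 1800 - 220351 = -218551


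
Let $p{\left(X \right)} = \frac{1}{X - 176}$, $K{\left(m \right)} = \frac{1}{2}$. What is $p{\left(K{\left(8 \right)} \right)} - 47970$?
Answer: $- \frac{16837472}{351} \approx -47970.0$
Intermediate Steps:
$K{\left(m \right)} = \frac{1}{2}$
$p{\left(X \right)} = \frac{1}{-176 + X}$
$p{\left(K{\left(8 \right)} \right)} - 47970 = \frac{1}{-176 + \frac{1}{2}} - 47970 = \frac{1}{- \frac{351}{2}} - 47970 = - \frac{2}{351} - 47970 = - \frac{16837472}{351}$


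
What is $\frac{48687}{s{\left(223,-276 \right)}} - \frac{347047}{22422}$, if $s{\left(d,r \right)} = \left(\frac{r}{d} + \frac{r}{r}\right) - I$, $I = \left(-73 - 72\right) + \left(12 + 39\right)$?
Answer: $\frac{236183755099}{468821598} \approx 503.78$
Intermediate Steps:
$I = -94$ ($I = -145 + 51 = -94$)
$s{\left(d,r \right)} = 95 + \frac{r}{d}$ ($s{\left(d,r \right)} = \left(\frac{r}{d} + \frac{r}{r}\right) - -94 = \left(\frac{r}{d} + 1\right) + 94 = \left(1 + \frac{r}{d}\right) + 94 = 95 + \frac{r}{d}$)
$\frac{48687}{s{\left(223,-276 \right)}} - \frac{347047}{22422} = \frac{48687}{95 - \frac{276}{223}} - \frac{347047}{22422} = \frac{48687}{\frac{20909}{223}} - \frac{347047}{22422} = 48687 \cdot \frac{223}{20909} - \frac{347047}{22422} = \frac{10857201}{20909} - \frac{347047}{22422} = \frac{236183755099}{468821598}$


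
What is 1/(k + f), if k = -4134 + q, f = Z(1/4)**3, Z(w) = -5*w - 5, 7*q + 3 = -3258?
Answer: -448/2170111 ≈ -0.00020644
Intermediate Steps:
q = -3261/7 (q = -3/7 + (1/7)*(-3258) = -3/7 - 3258/7 = -3261/7 ≈ -465.86)
Z(w) = -5 - 5*w
f = -15625/64 (f = (-5 - 5/4)**3 = (-25/4)**3 = -15625/64 ≈ -244.14)
k = -32199/7 (k = -4134 - 3261/7 = -32199/7 ≈ -4599.9)
1/(k + f) = 1/(-32199/7 - 15625/64) = 1/(-2170111/448) = -448/2170111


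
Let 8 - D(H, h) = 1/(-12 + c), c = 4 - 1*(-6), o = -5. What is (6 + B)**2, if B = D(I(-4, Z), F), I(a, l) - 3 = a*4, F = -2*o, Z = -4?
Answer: 841/4 ≈ 210.25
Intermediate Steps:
c = 10 (c = 4 + 6 = 10)
F = 10 (F = -2*(-5) = 10)
I(a, l) = 3 + 4*a (I(a, l) = 3 + a*4 = 3 + 4*a)
D(H, h) = 17/2 (D(H, h) = 8 - 1/(-12 + 10) = 8 - 1/(-2) = 8 - 1*(-1/2) = 8 + 1/2 = 17/2)
B = 17/2 ≈ 8.5000
(6 + B)**2 = (6 + 17/2)**2 = (29/2)**2 = 841/4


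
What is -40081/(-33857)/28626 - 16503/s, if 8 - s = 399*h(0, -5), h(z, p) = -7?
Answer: -15994438257565/2714702540082 ≈ -5.8918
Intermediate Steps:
s = 2801 (s = 8 - 399*(-7) = 8 - 1*(-2793) = 8 + 2793 = 2801)
-40081/(-33857)/28626 - 16503/s = -40081/(-33857)/28626 - 16503/2801 = -40081*(-1/33857)*(1/28626) - 16503*1/2801 = (40081/33857)*(1/28626) - 16503/2801 = 40081/969190482 - 16503/2801 = -15994438257565/2714702540082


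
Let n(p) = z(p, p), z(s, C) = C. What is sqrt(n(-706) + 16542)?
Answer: 2*sqrt(3959) ≈ 125.84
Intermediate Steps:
n(p) = p
sqrt(n(-706) + 16542) = sqrt(-706 + 16542) = sqrt(15836) = 2*sqrt(3959)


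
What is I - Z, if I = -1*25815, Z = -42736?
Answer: 16921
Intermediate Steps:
I = -25815
I - Z = -25815 - 1*(-42736) = -25815 + 42736 = 16921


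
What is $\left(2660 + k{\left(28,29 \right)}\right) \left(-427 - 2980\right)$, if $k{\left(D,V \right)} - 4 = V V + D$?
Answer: $-12036931$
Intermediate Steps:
$k{\left(D,V \right)} = 4 + D + V^{2}$ ($k{\left(D,V \right)} = 4 + \left(V V + D\right) = 4 + \left(V^{2} + D\right) = 4 + \left(D + V^{2}\right) = 4 + D + V^{2}$)
$\left(2660 + k{\left(28,29 \right)}\right) \left(-427 - 2980\right) = \left(2660 + \left(4 + 28 + 29^{2}\right)\right) \left(-427 - 2980\right) = \left(2660 + \left(4 + 28 + 841\right)\right) \left(-3407\right) = \left(2660 + 873\right) \left(-3407\right) = 3533 \left(-3407\right) = -12036931$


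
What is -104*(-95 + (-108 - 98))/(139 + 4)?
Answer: 2408/11 ≈ 218.91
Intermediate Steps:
-104*(-95 + (-108 - 98))/(139 + 4) = -104*(-95 - 206)/143 = -(-31304)/143 = -104*(-301/143) = 2408/11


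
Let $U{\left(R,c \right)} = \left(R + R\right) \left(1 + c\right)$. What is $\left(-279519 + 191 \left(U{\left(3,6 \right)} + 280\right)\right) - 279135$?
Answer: $-497152$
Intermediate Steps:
$U{\left(R,c \right)} = 2 R \left(1 + c\right)$
$\left(-279519 + 191 \left(U{\left(3,6 \right)} + 280\right)\right) - 279135 = \left(-279519 + 191 \left(2 \cdot 3 \left(1 + 6\right) + 280\right)\right) - 279135 = \left(-279519 + 191 \left(2 \cdot 3 \cdot 7 + 280\right)\right) - 279135 = \left(-279519 + 191 \left(42 + 280\right)\right) - 279135 = \left(-279519 + 191 \cdot 322\right) - 279135 = \left(-279519 + 61502\right) - 279135 = -218017 - 279135 = -497152$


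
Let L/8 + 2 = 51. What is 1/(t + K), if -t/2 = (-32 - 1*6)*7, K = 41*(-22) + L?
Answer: 1/22 ≈ 0.045455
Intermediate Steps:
L = 392 (L = -16 + 8*51 = -16 + 408 = 392)
K = -510 (K = 41*(-22) + 392 = -902 + 392 = -510)
t = 532 (t = -2*(-32 - 1*6)*7 = -2*(-32 - 6)*7 = -(-76)*7 = -2*(-266) = 532)
1/(t + K) = 1/(532 - 510) = 1/22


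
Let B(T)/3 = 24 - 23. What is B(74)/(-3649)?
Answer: -3/3649 ≈ -0.00082214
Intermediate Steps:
B(T) = 3 (B(T) = 3*(24 - 23) = 3*1 = 3)
B(74)/(-3649) = 3/(-3649) = 3*(-1/3649) = -3/3649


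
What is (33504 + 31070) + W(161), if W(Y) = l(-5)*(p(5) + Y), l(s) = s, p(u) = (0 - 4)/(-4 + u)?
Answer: 63789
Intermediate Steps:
p(u) = -4/(-4 + u)
W(Y) = 20 - 5*Y (W(Y) = -5*(-4/(-4 + 5) + Y) = -5*(-4/1 + Y) = -5*(-4*1 + Y) = -5*(-4 + Y) = 20 - 5*Y)
(33504 + 31070) + W(161) = (33504 + 31070) + (20 - 5*161) = 64574 + (20 - 805) = 64574 - 785 = 63789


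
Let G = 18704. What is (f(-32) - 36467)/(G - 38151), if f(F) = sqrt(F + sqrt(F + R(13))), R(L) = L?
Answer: 36467/19447 - sqrt(-32 + I*sqrt(19))/19447 ≈ 1.8752 - 0.00029156*I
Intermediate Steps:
f(F) = sqrt(F + sqrt(13 + F)) (f(F) = sqrt(F + sqrt(F + 13)) = sqrt(F + sqrt(13 + F)))
(f(-32) - 36467)/(G - 38151) = (sqrt(-32 + sqrt(13 - 32)) - 36467)/(18704 - 38151) = (sqrt(-32 + sqrt(-19)) - 36467)/(-19447) = (sqrt(-32 + I*sqrt(19)) - 36467)*(-1/19447) = (-36467 + sqrt(-32 + I*sqrt(19)))*(-1/19447) = 36467/19447 - sqrt(-32 + I*sqrt(19))/19447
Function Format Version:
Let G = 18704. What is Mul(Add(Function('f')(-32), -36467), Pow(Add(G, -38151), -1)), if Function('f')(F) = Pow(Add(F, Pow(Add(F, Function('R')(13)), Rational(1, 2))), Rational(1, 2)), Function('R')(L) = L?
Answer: Add(Rational(36467, 19447), Mul(Rational(-1, 19447), Pow(Add(-32, Mul(I, Pow(19, Rational(1, 2)))), Rational(1, 2)))) ≈ Add(1.8752, Mul(-0.00029156, I))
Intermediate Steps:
Function('f')(F) = Pow(Add(F, Pow(Add(13, F), Rational(1, 2))), Rational(1, 2)) (Function('f')(F) = Pow(Add(F, Pow(Add(F, 13), Rational(1, 2))), Rational(1, 2)) = Pow(Add(F, Pow(Add(13, F), Rational(1, 2))), Rational(1, 2)))
Mul(Add(Function('f')(-32), -36467), Pow(Add(G, -38151), -1)) = Mul(Add(Pow(Add(-32, Pow(Add(13, -32), Rational(1, 2))), Rational(1, 2)), -36467), Pow(Add(18704, -38151), -1)) = Mul(Add(Pow(Add(-32, Pow(-19, Rational(1, 2))), Rational(1, 2)), -36467), Pow(-19447, -1)) = Mul(Add(Pow(Add(-32, Mul(I, Pow(19, Rational(1, 2)))), Rational(1, 2)), -36467), Rational(-1, 19447)) = Mul(Add(-36467, Pow(Add(-32, Mul(I, Pow(19, Rational(1, 2)))), Rational(1, 2))), Rational(-1, 19447)) = Add(Rational(36467, 19447), Mul(Rational(-1, 19447), Pow(Add(-32, Mul(I, Pow(19, Rational(1, 2)))), Rational(1, 2))))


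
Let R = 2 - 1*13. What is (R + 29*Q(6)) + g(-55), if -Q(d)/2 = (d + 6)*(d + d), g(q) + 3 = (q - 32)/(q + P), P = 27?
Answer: -234161/28 ≈ -8362.9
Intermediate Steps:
g(q) = -3 + (-32 + q)/(27 + q) (g(q) = -3 + (q - 32)/(q + 27) = -3 + (-32 + q)/(27 + q))
R = -11 (R = 2 - 13 = -11)
Q(d) = -4*d*(6 + d) (Q(d) = -2*(d + 6)*(d + d) = -2*(6 + d)*2*d = -4*d*(6 + d))
(R + 29*Q(6)) + g(-55) = (-11 + 29*(-4*6*(6 + 6))) + (-113 - 2*(-55))/(27 - 55) = (-11 + 29*(-4*6*12)) + (-113 + 110)/(-28) = (-11 + 29*(-288)) - 1/28*(-3) = (-11 - 8352) + 3/28 = -8363 + 3/28 = -234161/28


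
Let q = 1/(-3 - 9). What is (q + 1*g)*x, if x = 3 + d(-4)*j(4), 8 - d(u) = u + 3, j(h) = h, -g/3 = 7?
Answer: -3289/4 ≈ -822.25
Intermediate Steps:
g = -21 (g = -3*7 = -21)
d(u) = 5 - u (d(u) = 8 - (u + 3) = 8 - (3 + u) = 8 + (-3 - u) = 5 - u)
q = -1/12 (q = 1/(-12) = -1/12 ≈ -0.083333)
x = 39 (x = 3 + (5 - 1*(-4))*4 = 3 + (5 + 4)*4 = 3 + 9*4 = 3 + 36 = 39)
(q + 1*g)*x = (-1/12 + 1*(-21))*39 = (-1/12 - 21)*39 = -253/12*39 = -3289/4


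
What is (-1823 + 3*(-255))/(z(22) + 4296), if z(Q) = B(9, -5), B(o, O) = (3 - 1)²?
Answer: -647/1075 ≈ -0.60186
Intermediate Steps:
B(o, O) = 4 (B(o, O) = 2² = 4)
z(Q) = 4
(-1823 + 3*(-255))/(z(22) + 4296) = (-1823 + 3*(-255))/(4 + 4296) = (-1823 - 765)/4300 = -2588*1/4300 = -647/1075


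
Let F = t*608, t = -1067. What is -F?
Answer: 648736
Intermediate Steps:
F = -648736 (F = -1067*608 = -648736)
-F = -1*(-648736) = 648736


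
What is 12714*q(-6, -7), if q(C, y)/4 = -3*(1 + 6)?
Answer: -1067976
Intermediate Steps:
q(C, y) = -84 (q(C, y) = 4*(-3*(1 + 6)) = 4*(-3*7) = 4*(-21) = -84)
12714*q(-6, -7) = 12714*(-84) = -1067976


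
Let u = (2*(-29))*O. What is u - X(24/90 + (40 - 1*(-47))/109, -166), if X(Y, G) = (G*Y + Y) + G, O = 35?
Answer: -184025/109 ≈ -1688.3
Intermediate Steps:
X(Y, G) = G + Y + G*Y (X(Y, G) = (Y + G*Y) + G = G + Y + G*Y)
u = -2030 (u = (2*(-29))*35 = -58*35 = -2030)
u - X(24/90 + (40 - 1*(-47))/109, -166) = -2030 - (-166 + (24/90 + (40 - 1*(-47))/109) - 166*(24/90 + (40 - 1*(-47))/109)) = -2030 - (-166 + (24*(1/90) + (40 + 47)*(1/109)) - 166*(24*(1/90) + (40 + 47)*(1/109))) = -2030 - (-166 + (4/15 + 87*(1/109)) - 166*(4/15 + 87*(1/109))) = -2030 - (-166 + (4/15 + 87/109) - 166*(4/15 + 87/109)) = -2030 - (-166 + 1741/1635 - 166*1741/1635) = -2030 - (-166 + 1741/1635 - 289006/1635) = -2030 - 1*(-37245/109) = -2030 + 37245/109 = -184025/109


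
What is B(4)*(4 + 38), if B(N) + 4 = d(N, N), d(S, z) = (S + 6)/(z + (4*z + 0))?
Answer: -147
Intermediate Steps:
d(S, z) = (6 + S)/(5*z) (d(S, z) = (6 + S)/(z + 4*z) = (6 + S)/((5*z)) = (6 + S)*(1/(5*z)) = (6 + S)/(5*z))
B(N) = -4 + (6 + N)/(5*N)
B(4)*(4 + 38) = ((⅕)*(6 - 19*4)/4)*(4 + 38) = ((⅕)*(¼)*(6 - 76))*42 = ((⅕)*(¼)*(-70))*42 = -7/2*42 = -147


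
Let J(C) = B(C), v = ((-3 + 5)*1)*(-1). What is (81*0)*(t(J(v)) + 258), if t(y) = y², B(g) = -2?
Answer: 0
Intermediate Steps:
v = -2 (v = (2*1)*(-1) = 2*(-1) = -2)
J(C) = -2
(81*0)*(t(J(v)) + 258) = (81*0)*((-2)² + 258) = 0*(4 + 258) = 0*262 = 0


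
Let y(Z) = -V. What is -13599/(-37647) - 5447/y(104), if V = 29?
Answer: 22828620/121307 ≈ 188.19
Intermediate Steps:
y(Z) = -29 (y(Z) = -1*29 = -29)
-13599/(-37647) - 5447/y(104) = -13599/(-37647) - 5447/(-29) = -13599*(-1/37647) - 5447*(-1/29) = 1511/4183 + 5447/29 = 22828620/121307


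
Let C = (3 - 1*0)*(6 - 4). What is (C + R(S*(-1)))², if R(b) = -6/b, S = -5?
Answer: 576/25 ≈ 23.040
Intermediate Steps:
C = 6 (C = (3 + 0)*2 = 3*2 = 6)
(C + R(S*(-1)))² = (6 - 6/((-5*(-1))))² = (6 - 6/5)² = (24/5)² = 576/25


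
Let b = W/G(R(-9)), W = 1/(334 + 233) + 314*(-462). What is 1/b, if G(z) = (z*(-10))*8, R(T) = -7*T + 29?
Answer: 834624/16450711 ≈ 0.050735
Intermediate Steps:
R(T) = 29 - 7*T
G(z) = -80*z (G(z) = -10*z*8 = -80*z)
W = -82253555/567 (W = 1/567 - 145068 = -82253555/567 ≈ -1.4507e+5)
b = 16450711/834624 (b = -82253555*(-1/(80*(29 - 7*(-9))))/567 = -82253555*(-1/(80*(29 + 63)))/567 = -82253555/(567*((-80*92))) = -82253555/567/(-7360) = -82253555/567*(-1/7360) = 16450711/834624 ≈ 19.710)
1/b = 1/(16450711/834624) = 834624/16450711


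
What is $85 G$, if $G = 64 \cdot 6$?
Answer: $32640$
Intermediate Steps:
$G = 384$
$85 G = 85 \cdot 384 = 32640$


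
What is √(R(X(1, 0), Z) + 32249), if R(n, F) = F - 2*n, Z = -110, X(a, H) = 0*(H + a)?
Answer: 3*√3571 ≈ 179.27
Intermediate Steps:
X(a, H) = 0
√(R(X(1, 0), Z) + 32249) = √((-110 - 2*0) + 32249) = √((-110 + 0) + 32249) = √(-110 + 32249) = √32139 = 3*√3571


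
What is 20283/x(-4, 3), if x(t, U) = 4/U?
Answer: 60849/4 ≈ 15212.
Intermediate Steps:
20283/x(-4, 3) = 20283/((4/3)) = 20283/((4*(⅓))) = 20283/(4/3) = 20283*(¾) = 60849/4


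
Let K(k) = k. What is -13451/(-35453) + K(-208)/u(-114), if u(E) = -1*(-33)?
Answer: -630031/106359 ≈ -5.9236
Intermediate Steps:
u(E) = 33
-13451/(-35453) + K(-208)/u(-114) = -13451/(-35453) - 208/33 = -13451*(-1/35453) - 208*1/33 = 13451/35453 - 208/33 = -630031/106359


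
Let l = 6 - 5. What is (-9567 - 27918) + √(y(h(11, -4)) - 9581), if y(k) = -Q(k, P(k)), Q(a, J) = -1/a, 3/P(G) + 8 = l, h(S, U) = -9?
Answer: -37485 + I*√86230/3 ≈ -37485.0 + 97.883*I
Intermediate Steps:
l = 1
P(G) = -3/7 (P(G) = 3/(-8 + 1) = 3/(-7) = 3*(-⅐) = -3/7)
y(k) = 1/k (y(k) = -(-1)/k = 1/k)
(-9567 - 27918) + √(y(h(11, -4)) - 9581) = (-9567 - 27918) + √(1/(-9) - 9581) = -37485 + √(-⅑ - 9581) = -37485 + √(-86230/9) = -37485 + I*√86230/3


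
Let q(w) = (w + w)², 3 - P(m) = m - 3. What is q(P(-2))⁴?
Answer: 4294967296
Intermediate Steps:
P(m) = 6 - m (P(m) = 3 - (m - 3) = 3 - (-3 + m) = 3 + (3 - m) = 6 - m)
q(w) = 4*w² (q(w) = (2*w)² = 4*w²)
q(P(-2))⁴ = (4*(6 - 1*(-2))²)⁴ = (4*(6 + 2)²)⁴ = (4*8²)⁴ = (4*64)⁴ = 256⁴ = 4294967296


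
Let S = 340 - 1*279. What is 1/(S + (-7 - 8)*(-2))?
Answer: 1/91 ≈ 0.010989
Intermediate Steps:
S = 61 (S = 340 - 279 = 61)
1/(S + (-7 - 8)*(-2)) = 1/(61 + (-7 - 8)*(-2)) = 1/(61 - 15*(-2)) = 1/(61 + 30) = 1/91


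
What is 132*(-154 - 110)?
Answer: -34848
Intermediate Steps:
132*(-154 - 110) = 132*(-264) = -34848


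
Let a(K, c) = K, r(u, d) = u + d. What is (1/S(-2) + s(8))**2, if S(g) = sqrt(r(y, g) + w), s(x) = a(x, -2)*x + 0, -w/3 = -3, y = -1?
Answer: (384 + sqrt(6))**2/36 ≈ 4148.4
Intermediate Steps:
r(u, d) = d + u
w = 9 (w = -3*(-3) = 9)
s(x) = x**2 (s(x) = x*x + 0 = x**2 + 0 = x**2)
S(g) = sqrt(8 + g) (S(g) = sqrt((g - 1) + 9) = sqrt((-1 + g) + 9) = sqrt(8 + g))
(1/S(-2) + s(8))**2 = (1/(sqrt(8 - 2)) + 8**2)**2 = (1/(sqrt(6)) + 64)**2 = (sqrt(6)/6 + 64)**2 = (64 + sqrt(6)/6)**2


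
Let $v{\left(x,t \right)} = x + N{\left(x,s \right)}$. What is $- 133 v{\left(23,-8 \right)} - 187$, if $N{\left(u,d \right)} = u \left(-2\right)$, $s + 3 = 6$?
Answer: $2872$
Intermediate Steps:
$s = 3$ ($s = -3 + 6 = 3$)
$N{\left(u,d \right)} = - 2 u$
$v{\left(x,t \right)} = - x$ ($v{\left(x,t \right)} = x - 2 x = - x$)
$- 133 v{\left(23,-8 \right)} - 187 = - 133 \left(\left(-1\right) 23\right) - 187 = \left(-133\right) \left(-23\right) - 187 = 3059 - 187 = 2872$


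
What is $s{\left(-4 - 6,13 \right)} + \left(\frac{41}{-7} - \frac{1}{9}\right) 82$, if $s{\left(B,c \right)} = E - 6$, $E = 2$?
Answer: $- \frac{31084}{63} \approx -493.4$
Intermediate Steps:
$s{\left(B,c \right)} = -4$ ($s{\left(B,c \right)} = 2 - 6 = -4$)
$s{\left(-4 - 6,13 \right)} + \left(\frac{41}{-7} - \frac{1}{9}\right) 82 = -4 + \left(\frac{41}{-7} - \frac{1}{9}\right) 82 = -4 + \left(41 \left(- \frac{1}{7}\right) - \frac{1}{9}\right) 82 = -4 + \left(- \frac{41}{7} - \frac{1}{9}\right) 82 = -4 - \frac{30832}{63} = - \frac{31084}{63}$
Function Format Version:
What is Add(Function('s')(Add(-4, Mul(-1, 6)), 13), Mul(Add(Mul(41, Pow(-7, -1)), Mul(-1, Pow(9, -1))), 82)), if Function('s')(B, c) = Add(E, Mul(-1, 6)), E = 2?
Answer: Rational(-31084, 63) ≈ -493.40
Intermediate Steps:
Function('s')(B, c) = -4 (Function('s')(B, c) = Add(2, Mul(-1, 6)) = Add(2, -6) = -4)
Add(Function('s')(Add(-4, Mul(-1, 6)), 13), Mul(Add(Mul(41, Pow(-7, -1)), Mul(-1, Pow(9, -1))), 82)) = Add(-4, Mul(Add(Mul(41, Pow(-7, -1)), Mul(-1, Pow(9, -1))), 82)) = Add(-4, Mul(Add(Mul(41, Rational(-1, 7)), Mul(-1, Rational(1, 9))), 82)) = Add(-4, Mul(Add(Rational(-41, 7), Rational(-1, 9)), 82)) = Add(-4, Mul(Rational(-376, 63), 82)) = Add(-4, Rational(-30832, 63)) = Rational(-31084, 63)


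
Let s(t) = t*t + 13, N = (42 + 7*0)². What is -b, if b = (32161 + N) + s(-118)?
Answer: -47862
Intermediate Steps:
N = 1764 (N = (42 + 0)² = 42² = 1764)
s(t) = 13 + t² (s(t) = t² + 13 = 13 + t²)
b = 47862 (b = (32161 + 1764) + (13 + (-118)²) = 33925 + (13 + 13924) = 33925 + 13937 = 47862)
-b = -1*47862 = -47862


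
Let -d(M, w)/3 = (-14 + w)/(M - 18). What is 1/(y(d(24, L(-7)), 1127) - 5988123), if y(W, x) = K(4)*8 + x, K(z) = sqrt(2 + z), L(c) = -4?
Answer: -1496749/8961030275908 - sqrt(6)/4480515137954 ≈ -1.6703e-7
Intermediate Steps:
d(M, w) = -3*(-14 + w)/(-18 + M) (d(M, w) = -3*(-14 + w)/(M - 18) = -3*(-14 + w)/(-18 + M))
y(W, x) = x + 8*sqrt(6) (y(W, x) = sqrt(2 + 4)*8 + x = sqrt(6)*8 + x = 8*sqrt(6) + x = x + 8*sqrt(6))
1/(y(d(24, L(-7)), 1127) - 5988123) = 1/((1127 + 8*sqrt(6)) - 5988123) = 1/(-5986996 + 8*sqrt(6))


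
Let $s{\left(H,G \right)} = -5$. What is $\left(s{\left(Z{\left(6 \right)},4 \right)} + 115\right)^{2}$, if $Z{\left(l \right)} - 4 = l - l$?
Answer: $12100$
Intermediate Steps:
$Z{\left(l \right)} = 4$ ($Z{\left(l \right)} = 4 + \left(l - l\right) = 4 + 0 = 4$)
$\left(s{\left(Z{\left(6 \right)},4 \right)} + 115\right)^{2} = \left(-5 + 115\right)^{2} = 110^{2} = 12100$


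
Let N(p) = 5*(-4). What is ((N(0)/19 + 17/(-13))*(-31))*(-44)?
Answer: -795212/247 ≈ -3219.5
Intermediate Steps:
N(p) = -20
((N(0)/19 + 17/(-13))*(-31))*(-44) = ((-20/19 + 17/(-13))*(-31))*(-44) = ((-20*1/19 + 17*(-1/13))*(-31))*(-44) = ((-20/19 - 17/13)*(-31))*(-44) = -583/247*(-31)*(-44) = (18073/247)*(-44) = -795212/247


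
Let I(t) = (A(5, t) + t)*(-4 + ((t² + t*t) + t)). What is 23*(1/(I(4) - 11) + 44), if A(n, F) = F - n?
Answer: 86043/85 ≈ 1012.3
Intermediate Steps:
I(t) = (-5 + 2*t)*(-4 + t + 2*t²) (I(t) = ((t - 1*5) + t)*(-4 + ((t² + t*t) + t)) = ((t - 5) + t)*(-4 + ((t² + t²) + t)) = ((-5 + t) + t)*(-4 + (2*t² + t)) = (-5 + 2*t)*(-4 + (t + 2*t²)) = (-5 + 2*t)*(-4 + t + 2*t²))
23*(1/(I(4) - 11) + 44) = 23*(1/((20 - 13*4 - 8*4² + 4*4³) - 11) + 44) = 23*(1/((20 - 52 - 8*16 + 4*64) - 11) + 44) = 23*(1/((20 - 52 - 128 + 256) - 11) + 44) = 23*(1/(96 - 11) + 44) = 23*(1/85 + 44) = 23*(3741/85) = 86043/85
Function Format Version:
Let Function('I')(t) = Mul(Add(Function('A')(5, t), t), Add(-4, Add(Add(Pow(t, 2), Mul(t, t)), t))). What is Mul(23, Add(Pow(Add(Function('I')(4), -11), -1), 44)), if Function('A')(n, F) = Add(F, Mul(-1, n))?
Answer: Rational(86043, 85) ≈ 1012.3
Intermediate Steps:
Function('I')(t) = Mul(Add(-5, Mul(2, t)), Add(-4, t, Mul(2, Pow(t, 2)))) (Function('I')(t) = Mul(Add(Add(t, Mul(-1, 5)), t), Add(-4, Add(Add(Pow(t, 2), Mul(t, t)), t))) = Mul(Add(Add(t, -5), t), Add(-4, Add(Add(Pow(t, 2), Pow(t, 2)), t))) = Mul(Add(Add(-5, t), t), Add(-4, Add(Mul(2, Pow(t, 2)), t))) = Mul(Add(-5, Mul(2, t)), Add(-4, Add(t, Mul(2, Pow(t, 2))))) = Mul(Add(-5, Mul(2, t)), Add(-4, t, Mul(2, Pow(t, 2)))))
Mul(23, Add(Pow(Add(Function('I')(4), -11), -1), 44)) = Mul(23, Add(Pow(Add(Add(20, Mul(-13, 4), Mul(-8, Pow(4, 2)), Mul(4, Pow(4, 3))), -11), -1), 44)) = Mul(23, Add(Pow(Add(Add(20, -52, Mul(-8, 16), Mul(4, 64)), -11), -1), 44)) = Mul(23, Add(Pow(Add(Add(20, -52, -128, 256), -11), -1), 44)) = Mul(23, Add(Pow(Add(96, -11), -1), 44)) = Mul(23, Add(Pow(85, -1), 44)) = Mul(23, Add(Rational(1, 85), 44)) = Mul(23, Rational(3741, 85)) = Rational(86043, 85)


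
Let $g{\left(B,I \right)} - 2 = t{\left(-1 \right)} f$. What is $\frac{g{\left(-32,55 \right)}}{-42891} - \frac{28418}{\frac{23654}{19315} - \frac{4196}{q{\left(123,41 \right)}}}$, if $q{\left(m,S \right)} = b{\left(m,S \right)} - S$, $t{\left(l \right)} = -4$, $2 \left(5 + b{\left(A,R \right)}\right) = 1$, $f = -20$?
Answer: $- \frac{4104195253649}{13495381507} \approx -304.12$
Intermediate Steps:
$b{\left(A,R \right)} = - \frac{9}{2}$ ($b{\left(A,R \right)} = -5 + \frac{1}{2} \cdot 1 = -5 + \frac{1}{2} = - \frac{9}{2}$)
$q{\left(m,S \right)} = - \frac{9}{2} - S$
$g{\left(B,I \right)} = 82$ ($g{\left(B,I \right)} = 2 - -80 = 2 + 80 = 82$)
$\frac{g{\left(-32,55 \right)}}{-42891} - \frac{28418}{\frac{23654}{19315} - \frac{4196}{q{\left(123,41 \right)}}} = \frac{82}{-42891} - \frac{28418}{\frac{23654}{19315} - \frac{4196}{- \frac{9}{2} - 41}} = 82 \left(- \frac{1}{42891}\right) - \frac{28418}{23654 \cdot \frac{1}{19315} - \frac{4196}{- \frac{9}{2} - 41}} = - \frac{82}{42891} - \frac{28418}{\frac{23654}{19315} - \frac{4196}{- \frac{91}{2}}} = - \frac{82}{42891} - \frac{28418}{\frac{23654}{19315} - - \frac{8392}{91}} = - \frac{82}{42891} - \frac{28418}{\frac{23654}{19315} + \frac{8392}{91}} = - \frac{82}{42891} - \frac{28418}{\frac{164243994}{1757665}} = - \frac{82}{42891} - \frac{24974661985}{82121997} = - \frac{4104195253649}{13495381507}$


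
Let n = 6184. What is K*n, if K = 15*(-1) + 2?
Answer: -80392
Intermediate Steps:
K = -13 (K = -15 + 2 = -13)
K*n = -13*6184 = -80392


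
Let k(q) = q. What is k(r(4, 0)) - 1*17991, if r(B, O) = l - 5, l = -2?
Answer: -17998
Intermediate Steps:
r(B, O) = -7 (r(B, O) = -2 - 5 = -7)
k(r(4, 0)) - 1*17991 = -7 - 1*17991 = -7 - 17991 = -17998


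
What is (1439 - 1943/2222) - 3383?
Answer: -4321511/2222 ≈ -1944.9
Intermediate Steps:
(1439 - 1943/2222) - 3383 = 3195515/2222 - 3383 = -4321511/2222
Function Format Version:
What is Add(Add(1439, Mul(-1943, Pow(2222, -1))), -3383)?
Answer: Rational(-4321511, 2222) ≈ -1944.9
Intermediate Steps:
Add(Add(1439, Mul(-1943, Pow(2222, -1))), -3383) = Add(Add(1439, Mul(-1943, Rational(1, 2222))), -3383) = Add(Add(1439, Rational(-1943, 2222)), -3383) = Add(Rational(3195515, 2222), -3383) = Rational(-4321511, 2222)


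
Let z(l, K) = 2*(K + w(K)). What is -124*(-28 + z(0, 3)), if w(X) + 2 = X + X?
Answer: 1736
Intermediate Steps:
w(X) = -2 + 2*X (w(X) = -2 + (X + X) = -2 + 2*X)
z(l, K) = -4 + 6*K (z(l, K) = 2*(K + (-2 + 2*K)) = 2*(-2 + 3*K) = -4 + 6*K)
-124*(-28 + z(0, 3)) = -124*(-28 + (-4 + 6*3)) = -124*(-28 + (-4 + 18)) = -124*(-28 + 14) = -124*(-14) = 1736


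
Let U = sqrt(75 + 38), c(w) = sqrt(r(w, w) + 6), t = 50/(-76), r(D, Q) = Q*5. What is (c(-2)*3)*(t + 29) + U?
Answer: sqrt(113) + 3231*I/19 ≈ 10.63 + 170.05*I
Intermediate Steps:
r(D, Q) = 5*Q
t = -25/38 (t = 50*(-1/76) = -25/38 ≈ -0.65790)
c(w) = sqrt(6 + 5*w) (c(w) = sqrt(5*w + 6) = sqrt(6 + 5*w))
U = sqrt(113) ≈ 10.630
(c(-2)*3)*(t + 29) + U = (sqrt(6 + 5*(-2))*3)*(-25/38 + 29) + sqrt(113) = (sqrt(6 - 10)*3)*(1077/38) + sqrt(113) = (sqrt(-4)*3)*(1077/38) + sqrt(113) = ((2*I)*3)*(1077/38) + sqrt(113) = (6*I)*(1077/38) + sqrt(113) = 3231*I/19 + sqrt(113) = sqrt(113) + 3231*I/19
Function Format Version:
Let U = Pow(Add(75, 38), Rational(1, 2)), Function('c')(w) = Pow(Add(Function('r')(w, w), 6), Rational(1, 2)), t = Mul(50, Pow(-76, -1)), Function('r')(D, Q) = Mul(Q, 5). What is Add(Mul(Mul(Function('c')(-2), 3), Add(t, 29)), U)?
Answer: Add(Pow(113, Rational(1, 2)), Mul(Rational(3231, 19), I)) ≈ Add(10.630, Mul(170.05, I))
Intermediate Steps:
Function('r')(D, Q) = Mul(5, Q)
t = Rational(-25, 38) (t = Mul(50, Rational(-1, 76)) = Rational(-25, 38) ≈ -0.65790)
Function('c')(w) = Pow(Add(6, Mul(5, w)), Rational(1, 2)) (Function('c')(w) = Pow(Add(Mul(5, w), 6), Rational(1, 2)) = Pow(Add(6, Mul(5, w)), Rational(1, 2)))
U = Pow(113, Rational(1, 2)) ≈ 10.630
Add(Mul(Mul(Function('c')(-2), 3), Add(t, 29)), U) = Add(Mul(Mul(Pow(Add(6, Mul(5, -2)), Rational(1, 2)), 3), Add(Rational(-25, 38), 29)), Pow(113, Rational(1, 2))) = Add(Mul(Mul(Pow(Add(6, -10), Rational(1, 2)), 3), Rational(1077, 38)), Pow(113, Rational(1, 2))) = Add(Mul(Mul(Pow(-4, Rational(1, 2)), 3), Rational(1077, 38)), Pow(113, Rational(1, 2))) = Add(Mul(Mul(Mul(2, I), 3), Rational(1077, 38)), Pow(113, Rational(1, 2))) = Add(Mul(Mul(6, I), Rational(1077, 38)), Pow(113, Rational(1, 2))) = Add(Mul(Rational(3231, 19), I), Pow(113, Rational(1, 2))) = Add(Pow(113, Rational(1, 2)), Mul(Rational(3231, 19), I))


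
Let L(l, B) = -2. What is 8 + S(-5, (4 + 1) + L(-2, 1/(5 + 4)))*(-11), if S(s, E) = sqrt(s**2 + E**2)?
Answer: 8 - 11*sqrt(34) ≈ -56.141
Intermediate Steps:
S(s, E) = sqrt(E**2 + s**2)
8 + S(-5, (4 + 1) + L(-2, 1/(5 + 4)))*(-11) = 8 + sqrt(((4 + 1) - 2)**2 + (-5)**2)*(-11) = 8 + sqrt((5 - 2)**2 + 25)*(-11) = 8 + sqrt(3**2 + 25)*(-11) = 8 + sqrt(9 + 25)*(-11) = 8 + sqrt(34)*(-11) = 8 - 11*sqrt(34)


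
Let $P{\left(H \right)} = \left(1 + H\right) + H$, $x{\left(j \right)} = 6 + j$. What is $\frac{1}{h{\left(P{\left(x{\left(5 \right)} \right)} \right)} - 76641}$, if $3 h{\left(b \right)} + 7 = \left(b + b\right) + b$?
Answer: $- \frac{3}{229861} \approx -1.3051 \cdot 10^{-5}$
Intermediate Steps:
$P{\left(H \right)} = 1 + 2 H$
$h{\left(b \right)} = - \frac{7}{3} + b$ ($h{\left(b \right)} = - \frac{7}{3} + \frac{\left(b + b\right) + b}{3} = - \frac{7}{3} + \frac{2 b + b}{3} = - \frac{7}{3} + \frac{3 b}{3} = - \frac{7}{3} + b$)
$\frac{1}{h{\left(P{\left(x{\left(5 \right)} \right)} \right)} - 76641} = \frac{1}{\left(- \frac{7}{3} + \left(1 + 2 \left(6 + 5\right)\right)\right) - 76641} = \frac{1}{\left(- \frac{7}{3} + \left(1 + 2 \cdot 11\right)\right) - 76641} = \frac{1}{\left(- \frac{7}{3} + \left(1 + 22\right)\right) - 76641} = \frac{1}{\left(- \frac{7}{3} + 23\right) - 76641} = \frac{1}{\frac{62}{3} - 76641} = \frac{1}{- \frac{229861}{3}} = - \frac{3}{229861}$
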